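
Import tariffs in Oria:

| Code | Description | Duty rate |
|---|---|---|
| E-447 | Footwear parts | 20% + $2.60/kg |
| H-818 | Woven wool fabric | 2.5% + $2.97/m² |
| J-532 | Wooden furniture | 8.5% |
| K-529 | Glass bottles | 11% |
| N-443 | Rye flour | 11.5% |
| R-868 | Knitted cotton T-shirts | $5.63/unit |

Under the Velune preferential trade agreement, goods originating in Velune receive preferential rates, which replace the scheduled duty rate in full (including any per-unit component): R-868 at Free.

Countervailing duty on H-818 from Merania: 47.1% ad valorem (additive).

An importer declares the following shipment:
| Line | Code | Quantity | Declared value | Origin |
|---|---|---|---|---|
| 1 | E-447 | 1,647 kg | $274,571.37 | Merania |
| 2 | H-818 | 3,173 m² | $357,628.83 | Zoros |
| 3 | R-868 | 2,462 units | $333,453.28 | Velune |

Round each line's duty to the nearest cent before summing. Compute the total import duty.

$77,561.00

Line 1 (E-447, Merania, 1,647 kg, $274,571.37):
Base rate for E-447 is 20% + $2.60/kg.
Duty = $274,571.37 × 20% + 1,647 × $2.60 = $59,196.47.
Line 2 (H-818, Zoros, 3,173 m², $357,628.83):
Base rate for H-818 is 2.5% + $2.97/m².
The additional-duty order on H-818 targets Merania, not Zoros; it does not apply.
Duty = $357,628.83 × 2.5% + 3,173 × $2.97 = $18,364.53.
Line 3 (R-868, Velune, 2,462 units, $333,453.28):
Base rate for R-868 is $5.63/unit.
Origin Velune qualifies under the Oria–Velune agreement and R-868 is covered: preferential rate Free applies instead.
Duty = $333,453.28 × 0% = $0.00.
Total = $59,196.47 + $18,364.53 + $0.00 = $77,561.00.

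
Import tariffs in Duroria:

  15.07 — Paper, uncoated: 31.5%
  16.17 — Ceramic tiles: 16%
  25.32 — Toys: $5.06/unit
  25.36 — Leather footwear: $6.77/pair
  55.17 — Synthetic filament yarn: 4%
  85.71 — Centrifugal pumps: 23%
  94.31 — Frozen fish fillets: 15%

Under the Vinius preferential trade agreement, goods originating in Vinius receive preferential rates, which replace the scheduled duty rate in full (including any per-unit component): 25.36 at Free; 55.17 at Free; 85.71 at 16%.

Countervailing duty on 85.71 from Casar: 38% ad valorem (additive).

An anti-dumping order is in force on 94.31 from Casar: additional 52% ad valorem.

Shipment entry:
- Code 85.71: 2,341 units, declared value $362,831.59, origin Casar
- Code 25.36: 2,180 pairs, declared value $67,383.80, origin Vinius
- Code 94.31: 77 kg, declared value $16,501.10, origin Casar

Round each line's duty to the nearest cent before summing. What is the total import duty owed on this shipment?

Line 1 (85.71, Casar, 2,341 units, $362,831.59):
Base rate for 85.71 is 23%.
85.71 has an FTA preferential rate, but origin Casar is not Vinius; base rate stands.
Additional duty on 85.71 from Casar: +38%. Applied ad valorem rate: 23% + 38% = 61%.
Duty = $362,831.59 × 61% = $221,327.27.
Line 2 (25.36, Vinius, 2,180 pairs, $67,383.80):
Base rate for 25.36 is $6.77/pair.
Origin Vinius qualifies under the Duroria–Vinius agreement and 25.36 is covered: preferential rate Free applies instead.
Duty = $67,383.80 × 0% = $0.00.
Line 3 (94.31, Casar, 77 kg, $16,501.10):
Base rate for 94.31 is 15%.
Additional duty on 94.31 from Casar: +52%. Applied ad valorem rate: 15% + 52% = 67%.
Duty = $16,501.10 × 67% = $11,055.74.
Total = $221,327.27 + $0.00 + $11,055.74 = $232,383.01.

$232,383.01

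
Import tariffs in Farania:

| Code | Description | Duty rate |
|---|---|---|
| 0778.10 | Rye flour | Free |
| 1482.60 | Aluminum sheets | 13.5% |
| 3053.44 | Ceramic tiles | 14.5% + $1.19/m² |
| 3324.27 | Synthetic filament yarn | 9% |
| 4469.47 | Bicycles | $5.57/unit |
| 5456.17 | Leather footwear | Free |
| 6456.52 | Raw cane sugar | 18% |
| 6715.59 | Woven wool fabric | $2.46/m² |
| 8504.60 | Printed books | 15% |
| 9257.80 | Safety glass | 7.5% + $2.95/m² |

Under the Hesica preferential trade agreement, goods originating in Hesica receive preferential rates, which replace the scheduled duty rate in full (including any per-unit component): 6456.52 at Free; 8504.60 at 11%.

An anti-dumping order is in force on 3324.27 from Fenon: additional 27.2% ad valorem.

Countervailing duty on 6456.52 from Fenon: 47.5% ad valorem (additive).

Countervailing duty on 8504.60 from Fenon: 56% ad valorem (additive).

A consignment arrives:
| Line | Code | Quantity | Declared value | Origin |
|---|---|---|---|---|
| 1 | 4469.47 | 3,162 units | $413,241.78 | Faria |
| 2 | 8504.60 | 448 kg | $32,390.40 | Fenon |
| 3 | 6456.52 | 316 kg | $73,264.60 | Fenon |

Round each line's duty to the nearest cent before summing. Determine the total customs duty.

$88,597.83

Line 1 (4469.47, Faria, 3,162 units, $413,241.78):
Base rate for 4469.47 is $5.57/unit.
Duty = 3,162 × $5.57 = $17,612.34.
Line 2 (8504.60, Fenon, 448 kg, $32,390.40):
Base rate for 8504.60 is 15%.
8504.60 has an FTA preferential rate, but origin Fenon is not Hesica; base rate stands.
Additional duty on 8504.60 from Fenon: +56%. Applied ad valorem rate: 15% + 56% = 71%.
Duty = $32,390.40 × 71% = $22,997.18.
Line 3 (6456.52, Fenon, 316 kg, $73,264.60):
Base rate for 6456.52 is 18%.
6456.52 has an FTA preferential rate, but origin Fenon is not Hesica; base rate stands.
Additional duty on 6456.52 from Fenon: +47.5%. Applied ad valorem rate: 18% + 47.5% = 65.5%.
Duty = $73,264.60 × 65.5% = $47,988.31.
Total = $17,612.34 + $22,997.18 + $47,988.31 = $88,597.83.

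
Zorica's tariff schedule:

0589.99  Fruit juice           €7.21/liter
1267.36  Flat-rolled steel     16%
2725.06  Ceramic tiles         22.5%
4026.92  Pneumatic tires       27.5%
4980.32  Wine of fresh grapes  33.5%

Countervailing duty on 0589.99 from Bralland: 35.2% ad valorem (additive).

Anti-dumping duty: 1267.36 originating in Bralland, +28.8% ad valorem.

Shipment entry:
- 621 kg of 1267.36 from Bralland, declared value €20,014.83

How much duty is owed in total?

€8,966.64

Line 1 (1267.36, Bralland, 621 kg, €20,014.83):
Base rate for 1267.36 is 16%.
Additional duty on 1267.36 from Bralland: +28.8%. Applied ad valorem rate: 16% + 28.8% = 44.8%.
Duty = €20,014.83 × 44.8% = €8,966.64.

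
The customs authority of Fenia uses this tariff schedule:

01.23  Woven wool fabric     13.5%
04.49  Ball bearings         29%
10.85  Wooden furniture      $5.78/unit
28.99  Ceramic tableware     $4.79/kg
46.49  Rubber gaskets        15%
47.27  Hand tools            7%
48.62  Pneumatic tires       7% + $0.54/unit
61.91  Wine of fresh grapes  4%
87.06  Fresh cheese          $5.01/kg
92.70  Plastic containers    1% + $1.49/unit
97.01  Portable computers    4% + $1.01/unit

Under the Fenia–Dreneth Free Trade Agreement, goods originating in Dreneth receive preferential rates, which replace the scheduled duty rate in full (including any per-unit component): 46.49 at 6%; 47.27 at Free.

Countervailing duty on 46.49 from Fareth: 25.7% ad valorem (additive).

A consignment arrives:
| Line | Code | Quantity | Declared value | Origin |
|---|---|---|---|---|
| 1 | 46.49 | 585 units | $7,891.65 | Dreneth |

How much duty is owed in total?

Line 1 (46.49, Dreneth, 585 units, $7,891.65):
Base rate for 46.49 is 15%.
Origin Dreneth qualifies under the Fenia–Dreneth agreement and 46.49 is covered: preferential rate 6% applies instead.
The additional-duty order on 46.49 targets Fareth, not Dreneth; it does not apply.
Duty = $7,891.65 × 6% = $473.50.

$473.50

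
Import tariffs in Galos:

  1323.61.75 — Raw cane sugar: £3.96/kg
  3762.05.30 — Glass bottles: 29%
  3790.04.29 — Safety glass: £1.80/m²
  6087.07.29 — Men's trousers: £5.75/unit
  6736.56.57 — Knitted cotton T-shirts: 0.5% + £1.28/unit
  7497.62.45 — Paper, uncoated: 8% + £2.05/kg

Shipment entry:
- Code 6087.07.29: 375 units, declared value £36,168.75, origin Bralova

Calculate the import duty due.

Line 1 (6087.07.29, Bralova, 375 units, £36,168.75):
Base rate for 6087.07.29 is £5.75/unit.
Duty = 375 × £5.75 = £2,156.25.

£2,156.25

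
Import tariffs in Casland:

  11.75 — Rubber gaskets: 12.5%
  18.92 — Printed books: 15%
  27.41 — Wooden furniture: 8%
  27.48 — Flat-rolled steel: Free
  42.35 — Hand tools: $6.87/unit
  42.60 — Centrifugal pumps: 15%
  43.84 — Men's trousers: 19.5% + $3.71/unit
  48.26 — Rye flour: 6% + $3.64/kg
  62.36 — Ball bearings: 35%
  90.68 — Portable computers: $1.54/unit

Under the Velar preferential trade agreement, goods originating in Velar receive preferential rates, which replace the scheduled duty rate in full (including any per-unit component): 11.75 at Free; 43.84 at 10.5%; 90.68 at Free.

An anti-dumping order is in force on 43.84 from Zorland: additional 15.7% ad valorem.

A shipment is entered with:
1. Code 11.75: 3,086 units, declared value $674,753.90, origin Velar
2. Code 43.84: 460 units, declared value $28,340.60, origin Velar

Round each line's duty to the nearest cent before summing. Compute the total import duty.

$2,975.76

Line 1 (11.75, Velar, 3,086 units, $674,753.90):
Base rate for 11.75 is 12.5%.
Origin Velar qualifies under the Casland–Velar agreement and 11.75 is covered: preferential rate Free applies instead.
Duty = $674,753.90 × 0% = $0.00.
Line 2 (43.84, Velar, 460 units, $28,340.60):
Base rate for 43.84 is 19.5% + $3.71/unit.
Origin Velar qualifies under the Casland–Velar agreement and 43.84 is covered: preferential rate 10.5% applies instead.
The additional-duty order on 43.84 targets Zorland, not Velar; it does not apply.
Duty = $28,340.60 × 10.5% = $2,975.76.
Total = $0.00 + $2,975.76 = $2,975.76.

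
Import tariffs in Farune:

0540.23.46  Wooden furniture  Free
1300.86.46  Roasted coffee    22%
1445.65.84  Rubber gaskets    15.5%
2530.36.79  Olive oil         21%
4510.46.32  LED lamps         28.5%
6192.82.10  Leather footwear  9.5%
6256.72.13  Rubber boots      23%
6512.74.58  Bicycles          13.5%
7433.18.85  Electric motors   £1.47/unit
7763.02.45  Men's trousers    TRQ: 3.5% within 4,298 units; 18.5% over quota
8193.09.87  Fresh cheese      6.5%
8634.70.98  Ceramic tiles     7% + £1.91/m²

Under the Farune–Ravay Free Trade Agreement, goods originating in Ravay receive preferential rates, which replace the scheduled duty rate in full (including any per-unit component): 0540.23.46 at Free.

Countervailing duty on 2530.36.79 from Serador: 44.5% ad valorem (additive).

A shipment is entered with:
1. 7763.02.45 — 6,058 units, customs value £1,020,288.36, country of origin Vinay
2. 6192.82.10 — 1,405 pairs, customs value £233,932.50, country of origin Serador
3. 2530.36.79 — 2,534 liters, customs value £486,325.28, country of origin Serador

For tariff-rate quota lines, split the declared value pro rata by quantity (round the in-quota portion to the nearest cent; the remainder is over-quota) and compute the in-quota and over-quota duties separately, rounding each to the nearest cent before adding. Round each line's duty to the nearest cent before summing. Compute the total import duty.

Line 1 (7763.02.45, Vinay, 6,058 units, £1,020,288.36):
Code 7763.02.45 is under a tariff-rate quota (threshold 4,298 units). In-quota: 4,298 units at 3.5%; over-quota: 1,760 units at 18.5%.
Pro-rata value split: in-quota = £1,020,288.36 × 4,298/6,058 = £723,869.16; over-quota = £1,020,288.36 − £723,869.16 = £296,419.20.
In-quota duty = £723,869.16 × 3.5% = £25,335.42. Over-quota duty = £296,419.20 × 18.5% = £54,837.55.
Line duty = £25,335.42 + £54,837.55 = £80,172.97.
Line 2 (6192.82.10, Serador, 1,405 pairs, £233,932.50):
Base rate for 6192.82.10 is 9.5%.
Duty = £233,932.50 × 9.5% = £22,223.59.
Line 3 (2530.36.79, Serador, 2,534 liters, £486,325.28):
Base rate for 2530.36.79 is 21%.
Additional duty on 2530.36.79 from Serador: +44.5%. Applied ad valorem rate: 21% + 44.5% = 65.5%.
Duty = £486,325.28 × 65.5% = £318,543.06.
Total = £80,172.97 + £22,223.59 + £318,543.06 = £420,939.62.

£420,939.62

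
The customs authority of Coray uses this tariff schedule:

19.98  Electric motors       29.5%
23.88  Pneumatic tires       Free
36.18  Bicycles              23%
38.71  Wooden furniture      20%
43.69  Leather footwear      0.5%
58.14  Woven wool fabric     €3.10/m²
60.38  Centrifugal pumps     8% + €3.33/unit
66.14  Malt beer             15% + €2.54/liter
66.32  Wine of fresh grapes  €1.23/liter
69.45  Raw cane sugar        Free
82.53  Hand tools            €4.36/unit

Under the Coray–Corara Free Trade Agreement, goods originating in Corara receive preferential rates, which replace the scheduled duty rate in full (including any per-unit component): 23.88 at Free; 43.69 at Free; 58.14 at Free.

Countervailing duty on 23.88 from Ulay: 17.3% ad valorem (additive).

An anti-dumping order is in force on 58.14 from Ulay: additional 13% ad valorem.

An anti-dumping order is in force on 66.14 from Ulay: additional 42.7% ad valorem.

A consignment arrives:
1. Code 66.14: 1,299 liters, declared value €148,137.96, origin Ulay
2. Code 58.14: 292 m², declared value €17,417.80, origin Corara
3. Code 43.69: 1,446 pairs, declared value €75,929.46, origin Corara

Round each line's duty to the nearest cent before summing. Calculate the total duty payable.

€88,775.06

Line 1 (66.14, Ulay, 1,299 liters, €148,137.96):
Base rate for 66.14 is 15% + €2.54/liter.
Additional duty on 66.14 from Ulay: +42.7%. Applied ad valorem rate: 15% + 42.7% = 57.7%.
Duty = €148,137.96 × 57.7% + 1,299 × €2.54 = €88,775.06.
Line 2 (58.14, Corara, 292 m², €17,417.80):
Base rate for 58.14 is €3.10/m².
Origin Corara qualifies under the Coray–Corara agreement and 58.14 is covered: preferential rate Free applies instead.
The additional-duty order on 58.14 targets Ulay, not Corara; it does not apply.
Duty = €17,417.80 × 0% = €0.00.
Line 3 (43.69, Corara, 1,446 pairs, €75,929.46):
Base rate for 43.69 is 0.5%.
Origin Corara qualifies under the Coray–Corara agreement and 43.69 is covered: preferential rate Free applies instead.
Duty = €75,929.46 × 0% = €0.00.
Total = €88,775.06 + €0.00 + €0.00 = €88,775.06.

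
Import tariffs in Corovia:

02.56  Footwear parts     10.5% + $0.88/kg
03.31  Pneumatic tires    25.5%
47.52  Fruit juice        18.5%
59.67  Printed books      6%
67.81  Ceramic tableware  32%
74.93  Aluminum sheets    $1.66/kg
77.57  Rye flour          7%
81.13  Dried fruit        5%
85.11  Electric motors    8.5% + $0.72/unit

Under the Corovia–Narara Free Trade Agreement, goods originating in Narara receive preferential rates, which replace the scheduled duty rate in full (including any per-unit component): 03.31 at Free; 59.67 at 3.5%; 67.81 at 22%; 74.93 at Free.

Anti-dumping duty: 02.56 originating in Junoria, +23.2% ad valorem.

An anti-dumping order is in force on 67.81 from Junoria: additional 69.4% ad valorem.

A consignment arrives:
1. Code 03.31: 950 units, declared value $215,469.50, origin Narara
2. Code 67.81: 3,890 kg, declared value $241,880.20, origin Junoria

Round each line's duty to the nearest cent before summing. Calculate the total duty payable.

Line 1 (03.31, Narara, 950 units, $215,469.50):
Base rate for 03.31 is 25.5%.
Origin Narara qualifies under the Corovia–Narara agreement and 03.31 is covered: preferential rate Free applies instead.
Duty = $215,469.50 × 0% = $0.00.
Line 2 (67.81, Junoria, 3,890 kg, $241,880.20):
Base rate for 67.81 is 32%.
67.81 has an FTA preferential rate, but origin Junoria is not Narara; base rate stands.
Additional duty on 67.81 from Junoria: +69.4%. Applied ad valorem rate: 32% + 69.4% = 101.4%.
Duty = $241,880.20 × 101.4% = $245,266.52.
Total = $0.00 + $245,266.52 = $245,266.52.

$245,266.52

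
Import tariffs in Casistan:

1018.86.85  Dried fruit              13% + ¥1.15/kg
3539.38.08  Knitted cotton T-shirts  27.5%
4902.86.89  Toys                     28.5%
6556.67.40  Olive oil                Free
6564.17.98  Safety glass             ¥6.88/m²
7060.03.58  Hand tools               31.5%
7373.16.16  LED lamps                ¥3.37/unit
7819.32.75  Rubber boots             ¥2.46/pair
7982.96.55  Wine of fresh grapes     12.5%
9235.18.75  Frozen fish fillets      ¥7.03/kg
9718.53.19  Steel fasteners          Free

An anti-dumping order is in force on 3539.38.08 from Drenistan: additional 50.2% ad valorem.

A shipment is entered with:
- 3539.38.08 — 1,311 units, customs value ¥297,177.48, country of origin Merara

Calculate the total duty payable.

¥81,723.81

Line 1 (3539.38.08, Merara, 1,311 units, ¥297,177.48):
Base rate for 3539.38.08 is 27.5%.
The additional-duty order on 3539.38.08 targets Drenistan, not Merara; it does not apply.
Duty = ¥297,177.48 × 27.5% = ¥81,723.81.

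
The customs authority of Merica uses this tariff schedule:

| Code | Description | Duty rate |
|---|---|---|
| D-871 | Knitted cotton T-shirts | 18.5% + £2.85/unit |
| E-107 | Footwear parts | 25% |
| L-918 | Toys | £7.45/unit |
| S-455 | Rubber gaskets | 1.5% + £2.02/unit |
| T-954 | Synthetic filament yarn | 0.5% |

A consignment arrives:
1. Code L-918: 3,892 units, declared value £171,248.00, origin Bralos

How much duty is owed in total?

£28,995.40

Line 1 (L-918, Bralos, 3,892 units, £171,248.00):
Base rate for L-918 is £7.45/unit.
Duty = 3,892 × £7.45 = £28,995.40.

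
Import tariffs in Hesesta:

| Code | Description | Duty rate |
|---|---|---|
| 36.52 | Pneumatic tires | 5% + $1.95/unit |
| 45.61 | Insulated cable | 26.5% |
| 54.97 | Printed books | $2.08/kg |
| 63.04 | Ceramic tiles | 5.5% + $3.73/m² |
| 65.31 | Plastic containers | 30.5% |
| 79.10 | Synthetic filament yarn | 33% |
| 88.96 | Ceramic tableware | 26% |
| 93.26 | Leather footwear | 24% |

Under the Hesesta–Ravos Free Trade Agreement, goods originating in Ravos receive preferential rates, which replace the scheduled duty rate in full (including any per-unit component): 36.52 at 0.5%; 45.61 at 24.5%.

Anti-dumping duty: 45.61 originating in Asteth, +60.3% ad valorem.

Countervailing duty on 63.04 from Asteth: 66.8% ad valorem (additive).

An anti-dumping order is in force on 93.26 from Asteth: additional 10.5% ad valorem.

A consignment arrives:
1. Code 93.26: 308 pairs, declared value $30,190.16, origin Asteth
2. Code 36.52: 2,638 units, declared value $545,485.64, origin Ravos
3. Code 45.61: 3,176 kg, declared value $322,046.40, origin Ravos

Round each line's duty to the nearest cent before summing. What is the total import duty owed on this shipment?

$92,044.41

Line 1 (93.26, Asteth, 308 pairs, $30,190.16):
Base rate for 93.26 is 24%.
Additional duty on 93.26 from Asteth: +10.5%. Applied ad valorem rate: 24% + 10.5% = 34.5%.
Duty = $30,190.16 × 34.5% = $10,415.61.
Line 2 (36.52, Ravos, 2,638 units, $545,485.64):
Base rate for 36.52 is 5% + $1.95/unit.
Origin Ravos qualifies under the Hesesta–Ravos agreement and 36.52 is covered: preferential rate 0.5% applies instead.
Duty = $545,485.64 × 0.5% = $2,727.43.
Line 3 (45.61, Ravos, 3,176 kg, $322,046.40):
Base rate for 45.61 is 26.5%.
Origin Ravos qualifies under the Hesesta–Ravos agreement and 45.61 is covered: preferential rate 24.5% applies instead.
The additional-duty order on 45.61 targets Asteth, not Ravos; it does not apply.
Duty = $322,046.40 × 24.5% = $78,901.37.
Total = $10,415.61 + $2,727.43 + $78,901.37 = $92,044.41.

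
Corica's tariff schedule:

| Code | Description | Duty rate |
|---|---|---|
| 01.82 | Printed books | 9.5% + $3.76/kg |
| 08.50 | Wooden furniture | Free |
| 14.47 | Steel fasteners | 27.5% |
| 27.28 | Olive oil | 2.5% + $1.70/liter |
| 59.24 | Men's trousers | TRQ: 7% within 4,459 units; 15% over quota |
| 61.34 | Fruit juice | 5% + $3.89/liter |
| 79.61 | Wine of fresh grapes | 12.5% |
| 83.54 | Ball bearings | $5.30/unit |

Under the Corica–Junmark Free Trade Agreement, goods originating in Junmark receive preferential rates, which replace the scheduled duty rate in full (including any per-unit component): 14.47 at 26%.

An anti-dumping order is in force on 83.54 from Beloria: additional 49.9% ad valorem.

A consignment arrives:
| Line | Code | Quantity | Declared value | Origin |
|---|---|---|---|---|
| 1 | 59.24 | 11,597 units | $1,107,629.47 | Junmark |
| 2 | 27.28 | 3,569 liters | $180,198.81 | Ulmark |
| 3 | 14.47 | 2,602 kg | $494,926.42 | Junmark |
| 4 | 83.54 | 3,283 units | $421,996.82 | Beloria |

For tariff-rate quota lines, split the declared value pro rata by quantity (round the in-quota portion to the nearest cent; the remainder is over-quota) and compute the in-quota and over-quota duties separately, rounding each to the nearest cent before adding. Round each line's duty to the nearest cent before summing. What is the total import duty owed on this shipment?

$499,303.55

Line 1 (59.24, Junmark, 11,597 units, $1,107,629.47):
Code 59.24 is under a tariff-rate quota (threshold 4,459 units). In-quota: 4,459 units at 7%; over-quota: 7,138 units at 15%.
Pro-rata value split: in-quota = $1,107,629.47 × 4,459/11,597 = $425,879.09; over-quota = $1,107,629.47 − $425,879.09 = $681,750.38.
In-quota duty = $425,879.09 × 7% = $29,811.54. Over-quota duty = $681,750.38 × 15% = $102,262.56.
Line duty = $29,811.54 + $102,262.56 = $132,074.10.
Line 2 (27.28, Ulmark, 3,569 liters, $180,198.81):
Base rate for 27.28 is 2.5% + $1.70/liter.
Duty = $180,198.81 × 2.5% + 3,569 × $1.70 = $10,572.27.
Line 3 (14.47, Junmark, 2,602 kg, $494,926.42):
Base rate for 14.47 is 27.5%.
Origin Junmark qualifies under the Corica–Junmark agreement and 14.47 is covered: preferential rate 26% applies instead.
Duty = $494,926.42 × 26% = $128,680.87.
Line 4 (83.54, Beloria, 3,283 units, $421,996.82):
Base rate for 83.54 is $5.30/unit.
Additional duty on 83.54 from Beloria: +49.9% ad valorem. Applied ad valorem rate = 49.9%.
Duty = $421,996.82 × 49.9% + 3,283 × $5.30 = $227,976.31.
Total = $132,074.10 + $10,572.27 + $128,680.87 + $227,976.31 = $499,303.55.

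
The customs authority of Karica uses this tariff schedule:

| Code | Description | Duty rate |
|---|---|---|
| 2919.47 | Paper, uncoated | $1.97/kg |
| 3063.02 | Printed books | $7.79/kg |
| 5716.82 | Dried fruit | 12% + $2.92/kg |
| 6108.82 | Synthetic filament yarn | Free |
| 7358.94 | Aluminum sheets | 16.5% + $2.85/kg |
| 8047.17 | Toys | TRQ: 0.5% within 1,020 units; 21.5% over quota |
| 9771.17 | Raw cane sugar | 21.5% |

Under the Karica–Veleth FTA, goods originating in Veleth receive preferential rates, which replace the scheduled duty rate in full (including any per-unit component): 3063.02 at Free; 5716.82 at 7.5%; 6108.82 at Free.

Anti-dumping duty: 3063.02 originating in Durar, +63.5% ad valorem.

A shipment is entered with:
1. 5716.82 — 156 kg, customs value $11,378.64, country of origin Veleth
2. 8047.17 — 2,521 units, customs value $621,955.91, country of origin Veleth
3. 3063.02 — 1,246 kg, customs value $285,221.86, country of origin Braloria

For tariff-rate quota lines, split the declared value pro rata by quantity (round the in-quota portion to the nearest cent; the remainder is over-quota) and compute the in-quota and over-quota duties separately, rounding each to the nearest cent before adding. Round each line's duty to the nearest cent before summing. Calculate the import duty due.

Line 1 (5716.82, Veleth, 156 kg, $11,378.64):
Base rate for 5716.82 is 12% + $2.92/kg.
Origin Veleth qualifies under the Karica–Veleth agreement and 5716.82 is covered: preferential rate 7.5% applies instead.
Duty = $11,378.64 × 7.5% = $853.40.
Line 2 (8047.17, Veleth, 2,521 units, $621,955.91):
Code 8047.17 is under a tariff-rate quota (threshold 1,020 units). In-quota: 1,020 units at 0.5%; over-quota: 1,501 units at 21.5%.
Pro-rata value split: in-quota = $621,955.91 × 1,020/2,521 = $251,644.20; over-quota = $621,955.91 − $251,644.20 = $370,311.71.
In-quota duty = $251,644.20 × 0.5% = $1,258.22. Over-quota duty = $370,311.71 × 21.5% = $79,617.02.
Line duty = $1,258.22 + $79,617.02 = $80,875.24.
Line 3 (3063.02, Braloria, 1,246 kg, $285,221.86):
Base rate for 3063.02 is $7.79/kg.
3063.02 has an FTA preferential rate, but origin Braloria is not Veleth; base rate stands.
The additional-duty order on 3063.02 targets Durar, not Braloria; it does not apply.
Duty = 1,246 × $7.79 = $9,706.34.
Total = $853.40 + $80,875.24 + $9,706.34 = $91,434.98.

$91,434.98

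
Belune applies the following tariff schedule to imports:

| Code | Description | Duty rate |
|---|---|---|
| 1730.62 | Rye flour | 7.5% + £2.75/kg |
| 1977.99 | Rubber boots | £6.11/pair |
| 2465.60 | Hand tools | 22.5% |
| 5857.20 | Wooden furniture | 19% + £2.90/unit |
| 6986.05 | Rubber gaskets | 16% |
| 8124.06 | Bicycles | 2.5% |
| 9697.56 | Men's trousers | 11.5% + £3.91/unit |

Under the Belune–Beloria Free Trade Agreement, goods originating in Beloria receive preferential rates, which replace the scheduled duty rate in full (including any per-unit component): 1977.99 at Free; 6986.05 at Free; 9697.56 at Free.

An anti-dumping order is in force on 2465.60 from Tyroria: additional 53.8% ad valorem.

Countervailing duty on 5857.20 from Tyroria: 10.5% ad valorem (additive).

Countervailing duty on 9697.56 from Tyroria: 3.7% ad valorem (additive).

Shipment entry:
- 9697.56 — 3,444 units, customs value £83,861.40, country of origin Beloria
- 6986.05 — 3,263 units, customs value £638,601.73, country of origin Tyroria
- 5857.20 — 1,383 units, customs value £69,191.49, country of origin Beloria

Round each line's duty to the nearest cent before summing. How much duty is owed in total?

Line 1 (9697.56, Beloria, 3,444 units, £83,861.40):
Base rate for 9697.56 is 11.5% + £3.91/unit.
Origin Beloria qualifies under the Belune–Beloria agreement and 9697.56 is covered: preferential rate Free applies instead.
The additional-duty order on 9697.56 targets Tyroria, not Beloria; it does not apply.
Duty = £83,861.40 × 0% = £0.00.
Line 2 (6986.05, Tyroria, 3,263 units, £638,601.73):
Base rate for 6986.05 is 16%.
6986.05 has an FTA preferential rate, but origin Tyroria is not Beloria; base rate stands.
Duty = £638,601.73 × 16% = £102,176.28.
Line 3 (5857.20, Beloria, 1,383 units, £69,191.49):
Base rate for 5857.20 is 19% + £2.90/unit.
Origin Beloria is the FTA partner but 5857.20 is not on the preference list; base rate stands.
The additional-duty order on 5857.20 targets Tyroria, not Beloria; it does not apply.
Duty = £69,191.49 × 19% + 1,383 × £2.90 = £17,157.08.
Total = £0.00 + £102,176.28 + £17,157.08 = £119,333.36.

£119,333.36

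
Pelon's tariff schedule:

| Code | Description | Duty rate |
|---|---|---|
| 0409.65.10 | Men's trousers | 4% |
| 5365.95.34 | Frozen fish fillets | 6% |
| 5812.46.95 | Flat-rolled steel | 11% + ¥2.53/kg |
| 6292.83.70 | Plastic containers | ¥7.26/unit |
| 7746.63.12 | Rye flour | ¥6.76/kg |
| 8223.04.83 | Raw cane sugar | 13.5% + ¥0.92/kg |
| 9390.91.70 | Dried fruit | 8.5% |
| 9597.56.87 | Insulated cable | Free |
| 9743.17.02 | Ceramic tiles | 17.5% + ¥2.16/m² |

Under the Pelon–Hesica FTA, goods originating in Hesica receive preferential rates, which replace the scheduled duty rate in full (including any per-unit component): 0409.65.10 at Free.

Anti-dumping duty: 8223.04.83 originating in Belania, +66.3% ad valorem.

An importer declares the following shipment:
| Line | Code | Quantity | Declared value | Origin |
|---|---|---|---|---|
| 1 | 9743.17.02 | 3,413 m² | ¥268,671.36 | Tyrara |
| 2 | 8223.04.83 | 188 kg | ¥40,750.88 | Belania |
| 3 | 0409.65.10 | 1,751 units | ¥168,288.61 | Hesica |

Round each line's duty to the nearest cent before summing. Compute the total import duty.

Line 1 (9743.17.02, Tyrara, 3,413 m², ¥268,671.36):
Base rate for 9743.17.02 is 17.5% + ¥2.16/m².
Duty = ¥268,671.36 × 17.5% + 3,413 × ¥2.16 = ¥54,389.57.
Line 2 (8223.04.83, Belania, 188 kg, ¥40,750.88):
Base rate for 8223.04.83 is 13.5% + ¥0.92/kg.
Additional duty on 8223.04.83 from Belania: +66.3%. Applied ad valorem rate: 13.5% + 66.3% = 79.8%.
Duty = ¥40,750.88 × 79.8% + 188 × ¥0.92 = ¥32,692.16.
Line 3 (0409.65.10, Hesica, 1,751 units, ¥168,288.61):
Base rate for 0409.65.10 is 4%.
Origin Hesica qualifies under the Pelon–Hesica agreement and 0409.65.10 is covered: preferential rate Free applies instead.
Duty = ¥168,288.61 × 0% = ¥0.00.
Total = ¥54,389.57 + ¥32,692.16 + ¥0.00 = ¥87,081.73.

¥87,081.73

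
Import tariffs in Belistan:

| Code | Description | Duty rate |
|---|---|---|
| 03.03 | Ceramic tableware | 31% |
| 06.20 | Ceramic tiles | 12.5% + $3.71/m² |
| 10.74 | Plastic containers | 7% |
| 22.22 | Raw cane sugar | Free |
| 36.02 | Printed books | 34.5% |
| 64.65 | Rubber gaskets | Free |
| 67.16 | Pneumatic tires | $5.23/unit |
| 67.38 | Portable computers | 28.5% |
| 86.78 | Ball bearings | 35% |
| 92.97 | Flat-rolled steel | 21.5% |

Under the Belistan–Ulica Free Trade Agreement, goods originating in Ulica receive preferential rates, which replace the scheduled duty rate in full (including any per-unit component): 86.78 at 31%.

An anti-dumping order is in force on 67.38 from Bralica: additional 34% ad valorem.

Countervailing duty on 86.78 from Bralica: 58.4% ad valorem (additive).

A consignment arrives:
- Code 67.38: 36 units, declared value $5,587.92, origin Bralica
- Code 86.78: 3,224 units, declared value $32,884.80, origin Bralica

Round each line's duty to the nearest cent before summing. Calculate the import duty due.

$34,206.85

Line 1 (67.38, Bralica, 36 units, $5,587.92):
Base rate for 67.38 is 28.5%.
Additional duty on 67.38 from Bralica: +34%. Applied ad valorem rate: 28.5% + 34% = 62.5%.
Duty = $5,587.92 × 62.5% = $3,492.45.
Line 2 (86.78, Bralica, 3,224 units, $32,884.80):
Base rate for 86.78 is 35%.
86.78 has an FTA preferential rate, but origin Bralica is not Ulica; base rate stands.
Additional duty on 86.78 from Bralica: +58.4%. Applied ad valorem rate: 35% + 58.4% = 93.4%.
Duty = $32,884.80 × 93.4% = $30,714.40.
Total = $3,492.45 + $30,714.40 = $34,206.85.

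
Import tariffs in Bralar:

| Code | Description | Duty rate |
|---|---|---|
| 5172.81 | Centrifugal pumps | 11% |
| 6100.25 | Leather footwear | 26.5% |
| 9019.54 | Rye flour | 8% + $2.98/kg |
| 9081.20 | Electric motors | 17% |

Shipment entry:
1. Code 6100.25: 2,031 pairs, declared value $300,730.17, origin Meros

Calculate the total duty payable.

Line 1 (6100.25, Meros, 2,031 pairs, $300,730.17):
Base rate for 6100.25 is 26.5%.
Duty = $300,730.17 × 26.5% = $79,693.50.

$79,693.50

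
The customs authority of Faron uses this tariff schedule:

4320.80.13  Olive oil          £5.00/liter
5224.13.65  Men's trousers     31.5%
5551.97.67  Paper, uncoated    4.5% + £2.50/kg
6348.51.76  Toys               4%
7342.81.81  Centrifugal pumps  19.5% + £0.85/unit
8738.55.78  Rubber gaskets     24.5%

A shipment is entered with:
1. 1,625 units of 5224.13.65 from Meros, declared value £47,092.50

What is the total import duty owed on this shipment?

Line 1 (5224.13.65, Meros, 1,625 units, £47,092.50):
Base rate for 5224.13.65 is 31.5%.
Duty = £47,092.50 × 31.5% = £14,834.14.

£14,834.14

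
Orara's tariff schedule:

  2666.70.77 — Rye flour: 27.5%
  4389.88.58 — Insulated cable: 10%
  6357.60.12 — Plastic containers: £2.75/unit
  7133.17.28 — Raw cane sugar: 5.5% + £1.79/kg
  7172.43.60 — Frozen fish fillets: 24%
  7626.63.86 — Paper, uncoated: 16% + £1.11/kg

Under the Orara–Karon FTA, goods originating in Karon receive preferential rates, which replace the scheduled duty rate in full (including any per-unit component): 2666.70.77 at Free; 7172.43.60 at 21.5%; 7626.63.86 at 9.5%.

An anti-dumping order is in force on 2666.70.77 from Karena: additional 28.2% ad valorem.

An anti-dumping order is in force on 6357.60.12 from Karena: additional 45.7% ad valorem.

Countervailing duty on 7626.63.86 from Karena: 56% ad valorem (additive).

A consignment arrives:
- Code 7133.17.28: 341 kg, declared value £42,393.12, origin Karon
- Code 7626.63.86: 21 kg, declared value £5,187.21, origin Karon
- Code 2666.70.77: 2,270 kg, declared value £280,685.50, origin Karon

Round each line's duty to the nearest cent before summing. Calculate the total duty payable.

Line 1 (7133.17.28, Karon, 341 kg, £42,393.12):
Base rate for 7133.17.28 is 5.5% + £1.79/kg.
Origin Karon is the FTA partner but 7133.17.28 is not on the preference list; base rate stands.
Duty = £42,393.12 × 5.5% + 341 × £1.79 = £2,942.01.
Line 2 (7626.63.86, Karon, 21 kg, £5,187.21):
Base rate for 7626.63.86 is 16% + £1.11/kg.
Origin Karon qualifies under the Orara–Karon agreement and 7626.63.86 is covered: preferential rate 9.5% applies instead.
The additional-duty order on 7626.63.86 targets Karena, not Karon; it does not apply.
Duty = £5,187.21 × 9.5% = £492.78.
Line 3 (2666.70.77, Karon, 2,270 kg, £280,685.50):
Base rate for 2666.70.77 is 27.5%.
Origin Karon qualifies under the Orara–Karon agreement and 2666.70.77 is covered: preferential rate Free applies instead.
The additional-duty order on 2666.70.77 targets Karena, not Karon; it does not apply.
Duty = £280,685.50 × 0% = £0.00.
Total = £2,942.01 + £492.78 + £0.00 = £3,434.79.

£3,434.79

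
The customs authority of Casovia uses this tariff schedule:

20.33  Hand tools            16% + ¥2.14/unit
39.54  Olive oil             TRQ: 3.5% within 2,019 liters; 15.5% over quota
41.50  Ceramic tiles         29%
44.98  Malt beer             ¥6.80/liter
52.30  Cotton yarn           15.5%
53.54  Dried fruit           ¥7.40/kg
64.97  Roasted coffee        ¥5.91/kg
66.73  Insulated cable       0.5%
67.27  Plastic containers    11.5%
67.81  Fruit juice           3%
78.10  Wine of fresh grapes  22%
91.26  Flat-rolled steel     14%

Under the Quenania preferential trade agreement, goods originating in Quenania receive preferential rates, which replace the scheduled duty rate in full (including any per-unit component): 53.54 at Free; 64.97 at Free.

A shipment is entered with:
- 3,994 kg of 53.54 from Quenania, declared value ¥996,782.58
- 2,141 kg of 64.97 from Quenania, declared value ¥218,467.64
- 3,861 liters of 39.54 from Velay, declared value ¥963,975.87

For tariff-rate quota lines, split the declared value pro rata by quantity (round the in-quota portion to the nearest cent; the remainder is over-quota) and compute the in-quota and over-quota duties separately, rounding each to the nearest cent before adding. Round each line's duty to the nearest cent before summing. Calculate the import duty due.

¥88,926.21

Line 1 (53.54, Quenania, 3,994 kg, ¥996,782.58):
Base rate for 53.54 is ¥7.40/kg.
Origin Quenania qualifies under the Casovia–Quenania agreement and 53.54 is covered: preferential rate Free applies instead.
Duty = ¥996,782.58 × 0% = ¥0.00.
Line 2 (64.97, Quenania, 2,141 kg, ¥218,467.64):
Base rate for 64.97 is ¥5.91/kg.
Origin Quenania qualifies under the Casovia–Quenania agreement and 64.97 is covered: preferential rate Free applies instead.
Duty = ¥218,467.64 × 0% = ¥0.00.
Line 3 (39.54, Velay, 3,861 liters, ¥963,975.87):
Code 39.54 is under a tariff-rate quota (threshold 2,019 liters). In-quota: 2,019 liters at 3.5%; over-quota: 1,842 liters at 15.5%.
Pro-rata value split: in-quota = ¥963,975.87 × 2,019/3,861 = ¥504,083.73; over-quota = ¥963,975.87 − ¥504,083.73 = ¥459,892.14.
In-quota duty = ¥504,083.73 × 3.5% = ¥17,642.93. Over-quota duty = ¥459,892.14 × 15.5% = ¥71,283.28.
Line duty = ¥17,642.93 + ¥71,283.28 = ¥88,926.21.
Total = ¥0.00 + ¥0.00 + ¥88,926.21 = ¥88,926.21.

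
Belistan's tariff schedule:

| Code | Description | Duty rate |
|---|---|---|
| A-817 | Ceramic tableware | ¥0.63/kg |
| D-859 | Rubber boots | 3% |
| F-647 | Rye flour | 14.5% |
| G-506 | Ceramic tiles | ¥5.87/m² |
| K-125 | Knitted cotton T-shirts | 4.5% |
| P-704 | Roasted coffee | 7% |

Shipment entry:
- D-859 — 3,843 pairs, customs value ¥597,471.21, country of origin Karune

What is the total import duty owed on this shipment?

¥17,924.14

Line 1 (D-859, Karune, 3,843 pairs, ¥597,471.21):
Base rate for D-859 is 3%.
Duty = ¥597,471.21 × 3% = ¥17,924.14.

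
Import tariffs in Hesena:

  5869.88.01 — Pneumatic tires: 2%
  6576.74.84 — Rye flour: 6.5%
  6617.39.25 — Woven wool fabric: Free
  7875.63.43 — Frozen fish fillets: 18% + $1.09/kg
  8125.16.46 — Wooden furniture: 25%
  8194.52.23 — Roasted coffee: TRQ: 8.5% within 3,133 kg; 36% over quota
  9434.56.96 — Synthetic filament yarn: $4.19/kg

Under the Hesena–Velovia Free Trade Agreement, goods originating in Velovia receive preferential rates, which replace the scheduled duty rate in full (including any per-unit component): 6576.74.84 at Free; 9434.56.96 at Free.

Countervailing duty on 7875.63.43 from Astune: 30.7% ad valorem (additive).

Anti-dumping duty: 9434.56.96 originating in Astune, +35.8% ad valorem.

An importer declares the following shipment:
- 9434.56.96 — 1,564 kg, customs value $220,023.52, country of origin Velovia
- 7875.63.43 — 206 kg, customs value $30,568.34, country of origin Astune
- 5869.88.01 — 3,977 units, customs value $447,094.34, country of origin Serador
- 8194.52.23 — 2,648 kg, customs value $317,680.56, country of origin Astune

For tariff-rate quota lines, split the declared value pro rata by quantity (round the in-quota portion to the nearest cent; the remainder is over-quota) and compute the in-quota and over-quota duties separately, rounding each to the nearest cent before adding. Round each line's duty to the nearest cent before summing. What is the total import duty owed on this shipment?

Line 1 (9434.56.96, Velovia, 1,564 kg, $220,023.52):
Base rate for 9434.56.96 is $4.19/kg.
Origin Velovia qualifies under the Hesena–Velovia agreement and 9434.56.96 is covered: preferential rate Free applies instead.
The additional-duty order on 9434.56.96 targets Astune, not Velovia; it does not apply.
Duty = $220,023.52 × 0% = $0.00.
Line 2 (7875.63.43, Astune, 206 kg, $30,568.34):
Base rate for 7875.63.43 is 18% + $1.09/kg.
Additional duty on 7875.63.43 from Astune: +30.7%. Applied ad valorem rate: 18% + 30.7% = 48.7%.
Duty = $30,568.34 × 48.7% + 206 × $1.09 = $15,111.32.
Line 3 (5869.88.01, Serador, 3,977 units, $447,094.34):
Base rate for 5869.88.01 is 2%.
Duty = $447,094.34 × 2% = $8,941.89.
Line 4 (8194.52.23, Astune, 2,648 kg, $317,680.56):
Code 8194.52.23 is under a tariff-rate quota (threshold 3,133 kg). Quantity 2,648 kg is within the quota, so the in-quota rate 8.5% applies to the full value.
Duty = $317,680.56 × 8.5% = $27,002.85.
Total = $0.00 + $15,111.32 + $8,941.89 + $27,002.85 = $51,056.06.

$51,056.06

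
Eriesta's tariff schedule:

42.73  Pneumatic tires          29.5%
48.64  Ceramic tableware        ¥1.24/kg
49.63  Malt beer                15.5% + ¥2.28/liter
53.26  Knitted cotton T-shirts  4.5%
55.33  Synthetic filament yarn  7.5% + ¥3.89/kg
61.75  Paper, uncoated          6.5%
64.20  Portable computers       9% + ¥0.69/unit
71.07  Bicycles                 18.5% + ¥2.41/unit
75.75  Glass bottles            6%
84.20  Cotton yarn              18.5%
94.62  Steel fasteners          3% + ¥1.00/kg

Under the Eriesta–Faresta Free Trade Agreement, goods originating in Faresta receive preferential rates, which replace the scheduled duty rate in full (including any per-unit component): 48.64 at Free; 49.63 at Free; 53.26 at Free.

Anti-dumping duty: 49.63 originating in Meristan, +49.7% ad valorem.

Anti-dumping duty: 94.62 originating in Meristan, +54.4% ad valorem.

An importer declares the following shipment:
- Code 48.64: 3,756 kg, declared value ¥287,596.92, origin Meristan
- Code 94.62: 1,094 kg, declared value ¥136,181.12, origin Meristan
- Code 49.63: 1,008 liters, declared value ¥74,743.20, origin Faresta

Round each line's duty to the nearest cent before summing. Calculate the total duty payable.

¥83,919.40

Line 1 (48.64, Meristan, 3,756 kg, ¥287,596.92):
Base rate for 48.64 is ¥1.24/kg.
48.64 has an FTA preferential rate, but origin Meristan is not Faresta; base rate stands.
Duty = 3,756 × ¥1.24 = ¥4,657.44.
Line 2 (94.62, Meristan, 1,094 kg, ¥136,181.12):
Base rate for 94.62 is 3% + ¥1.00/kg.
Additional duty on 94.62 from Meristan: +54.4%. Applied ad valorem rate: 3% + 54.4% = 57.4%.
Duty = ¥136,181.12 × 57.4% + 1,094 × ¥1.00 = ¥79,261.96.
Line 3 (49.63, Faresta, 1,008 liters, ¥74,743.20):
Base rate for 49.63 is 15.5% + ¥2.28/liter.
Origin Faresta qualifies under the Eriesta–Faresta agreement and 49.63 is covered: preferential rate Free applies instead.
The additional-duty order on 49.63 targets Meristan, not Faresta; it does not apply.
Duty = ¥74,743.20 × 0% = ¥0.00.
Total = ¥4,657.44 + ¥79,261.96 + ¥0.00 = ¥83,919.40.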